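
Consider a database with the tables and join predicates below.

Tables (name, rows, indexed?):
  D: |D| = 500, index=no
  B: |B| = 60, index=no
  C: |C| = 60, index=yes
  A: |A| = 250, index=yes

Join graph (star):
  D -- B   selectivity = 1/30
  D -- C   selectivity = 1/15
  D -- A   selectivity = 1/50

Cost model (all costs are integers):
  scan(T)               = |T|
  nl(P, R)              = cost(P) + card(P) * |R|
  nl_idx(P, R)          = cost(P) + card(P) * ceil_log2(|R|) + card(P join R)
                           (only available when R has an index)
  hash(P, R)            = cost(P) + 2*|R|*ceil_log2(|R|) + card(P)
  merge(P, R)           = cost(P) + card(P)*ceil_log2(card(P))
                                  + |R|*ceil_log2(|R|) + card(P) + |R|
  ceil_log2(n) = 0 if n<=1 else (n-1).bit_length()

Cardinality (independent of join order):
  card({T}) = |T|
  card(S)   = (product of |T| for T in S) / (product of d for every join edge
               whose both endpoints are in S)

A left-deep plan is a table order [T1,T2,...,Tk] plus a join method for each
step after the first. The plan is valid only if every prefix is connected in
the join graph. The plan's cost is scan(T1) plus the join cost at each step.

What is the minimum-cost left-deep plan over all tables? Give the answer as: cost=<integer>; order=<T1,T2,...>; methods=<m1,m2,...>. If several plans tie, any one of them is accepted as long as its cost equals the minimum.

Selinger DP (subsets sized 1..n):
  {D}: scan cost=500, card=500
  {B}: scan cost=60, card=60
  {C}: scan cost=60, card=60
  {A}: scan cost=250, card=250
  {BD}: card=1000; try (B,hash)→1720, (D,merge)→5480, (B,merge)→5920, (D,hash)→9120, (D,nl)→30060, (B,nl)→30500; best=1720 via (B,hash)
  {CD}: card=2000; try (C,hash)→1720, (D,merge)→5480, (C,nl_idx)→5500, (C,merge)→5920, (D,hash)→9120, (D,nl)→30060 …(+1); best=1720 via (C,hash)
  {AD}: card=2500; try (A,hash)→5000, (A,nl_idx)→7000, (D,merge)→7500, (A,merge)→7750, (D,hash)→9500, (D,nl)→125250 …(+1); best=5000 via (A,hash)
  {BCD}: card=4000; try (C,hash)→3440, (B,hash)→4440, (C,nl_idx)→11720, (C,merge)→13140, (B,merge)→26140, (C,nl)→61720 …(+1); best=3440 via (C,hash)
  {ABD}: card=5000; try (A,hash)→6720, (B,hash)→8220, (A,nl_idx)→14720, (A,merge)→14970, (B,merge)→37920, (B,nl)→155000 …(+1); best=6720 via (A,hash)
  {ACD}: card=10000; try (A,hash)→7720, (C,hash)→8220, (A,nl_idx)→27720, (A,merge)→27970, (C,nl_idx)→30000, (C,merge)→37920 …(+2); best=7720 via (A,hash)
  {ABCD}: card=20000; try (A,hash)→11440, (C,hash)→12440, (B,hash)→18440, (A,nl_idx)→55440, (C,nl_idx)→56720, (A,merge)→57690 …(+5); best=11440 via (A,hash)

cost=11440; order=D,B,C,A; methods=hash,hash,hash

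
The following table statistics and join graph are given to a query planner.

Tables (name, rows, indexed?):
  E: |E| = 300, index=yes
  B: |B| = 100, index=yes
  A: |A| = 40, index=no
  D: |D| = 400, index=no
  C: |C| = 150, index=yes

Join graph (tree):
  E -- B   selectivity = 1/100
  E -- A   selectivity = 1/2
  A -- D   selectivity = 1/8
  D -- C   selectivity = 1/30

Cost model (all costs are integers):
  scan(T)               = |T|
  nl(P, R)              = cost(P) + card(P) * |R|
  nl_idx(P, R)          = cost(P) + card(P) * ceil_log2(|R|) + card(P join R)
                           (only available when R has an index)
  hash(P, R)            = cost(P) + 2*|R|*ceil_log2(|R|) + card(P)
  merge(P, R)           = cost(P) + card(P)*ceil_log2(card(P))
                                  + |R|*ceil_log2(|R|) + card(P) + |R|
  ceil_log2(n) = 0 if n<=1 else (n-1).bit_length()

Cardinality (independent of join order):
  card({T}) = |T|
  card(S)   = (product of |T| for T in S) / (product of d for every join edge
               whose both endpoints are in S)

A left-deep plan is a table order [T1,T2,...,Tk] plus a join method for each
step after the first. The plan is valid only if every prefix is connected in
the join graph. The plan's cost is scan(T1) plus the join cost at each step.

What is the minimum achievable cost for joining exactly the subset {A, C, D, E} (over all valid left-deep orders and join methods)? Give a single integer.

21080

Selinger DP over subsets of {A,C,D,E}:
  {E}: scan cost=300, card=300
  {A}: scan cost=40, card=40
  {D}: scan cost=400, card=400
  {C}: scan cost=150, card=150
  {AE}: card=6000; try (A,hash)→1080, (E,merge)→3320, (A,merge)→3580, (E,hash)→5480, (E,nl_idx)→6400, (E,nl)→12040 …(+1); best=1080 via (A,hash)
  {AD}: card=2000; try (A,hash)→1280, (D,merge)→4320, (A,merge)→4680, (D,hash)→7280, (D,nl)→16040, (A,nl)→16400; best=1280 via (A,hash)
  {CD}: card=2000; try (C,hash)→3200, (D,merge)→5500, (C,nl_idx)→5600, (C,merge)→5750, (D,hash)→7500, (D,nl)→60150 …(+1); best=3200 via (C,hash)
  {ADE}: card=300000; try (E,hash)→8680, (D,hash)→14280, (E,merge)→28280, (D,merge)→89080, (E,nl_idx)→319280, (E,nl)→601280 …(+1); best=8680 via (E,hash)
  {ACD}: card=10000; try (C,hash)→5680, (A,hash)→5680, (C,merge)→26630, (C,nl_idx)→27280, (A,merge)→27480, (A,nl)→83200 …(+1); best=5680 via (C,hash)
  {ACDE}: card=1500000; try (E,hash)→21080, (E,merge)→158680, (C,hash)→311080, (E,nl_idx)→1595680, (E,nl)→3005680, (C,nl_idx)→3908680 …(+2); best=21080 via (E,hash)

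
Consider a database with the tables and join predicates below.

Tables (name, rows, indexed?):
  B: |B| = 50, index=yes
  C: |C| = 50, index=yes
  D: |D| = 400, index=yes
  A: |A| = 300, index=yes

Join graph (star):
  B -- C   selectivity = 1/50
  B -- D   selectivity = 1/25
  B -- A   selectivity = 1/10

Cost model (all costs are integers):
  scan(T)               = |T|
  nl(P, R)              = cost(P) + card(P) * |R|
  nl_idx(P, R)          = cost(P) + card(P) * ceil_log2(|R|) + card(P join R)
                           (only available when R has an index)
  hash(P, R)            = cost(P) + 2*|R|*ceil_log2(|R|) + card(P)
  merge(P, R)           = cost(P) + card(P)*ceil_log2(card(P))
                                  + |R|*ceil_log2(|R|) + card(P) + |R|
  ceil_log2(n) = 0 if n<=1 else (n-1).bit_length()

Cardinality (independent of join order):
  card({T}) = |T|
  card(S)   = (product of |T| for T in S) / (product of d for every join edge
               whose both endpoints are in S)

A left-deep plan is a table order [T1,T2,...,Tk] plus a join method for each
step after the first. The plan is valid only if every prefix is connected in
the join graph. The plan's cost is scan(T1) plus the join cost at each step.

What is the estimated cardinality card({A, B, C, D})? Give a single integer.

Tables in S: A(300), B(50), C(50), D(400)
Edges inside S: B-C(d=50), B-D(d=25), B-A(d=10)
numerator = 300 * 50 * 50 * 400 = 300000000
denominator = 50 * 25 * 10 = 12500
card(S) = 300000000 / 12500 = 24000

24000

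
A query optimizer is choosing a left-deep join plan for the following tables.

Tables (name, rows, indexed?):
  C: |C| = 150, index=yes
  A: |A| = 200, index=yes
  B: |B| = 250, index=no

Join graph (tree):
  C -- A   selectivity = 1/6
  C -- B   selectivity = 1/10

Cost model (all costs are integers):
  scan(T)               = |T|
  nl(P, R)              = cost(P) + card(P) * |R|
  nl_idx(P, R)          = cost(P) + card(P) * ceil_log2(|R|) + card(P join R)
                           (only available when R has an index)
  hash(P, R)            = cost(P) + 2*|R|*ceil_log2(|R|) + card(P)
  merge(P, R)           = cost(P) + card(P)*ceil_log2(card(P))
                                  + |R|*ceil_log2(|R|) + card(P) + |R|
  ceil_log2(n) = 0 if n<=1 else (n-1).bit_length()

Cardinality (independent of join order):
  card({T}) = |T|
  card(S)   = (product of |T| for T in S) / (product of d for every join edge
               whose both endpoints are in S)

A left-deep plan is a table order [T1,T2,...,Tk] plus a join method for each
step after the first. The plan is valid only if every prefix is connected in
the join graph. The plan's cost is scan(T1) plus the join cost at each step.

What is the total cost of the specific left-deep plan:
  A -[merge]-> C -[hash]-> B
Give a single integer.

12350

step 1: scan A: cost=200, card=200
step 2: join C via merge
    card(P join C) = 200*150/(6) = 5000
    cost = 200 + 200*8 + 150*8 + 200 + 150 = 3350
step 3: join B via hash
    card(P join B) = 5000*250/(10) = 125000
    cost = 3350 + 2*250*8 + 5000 = 12350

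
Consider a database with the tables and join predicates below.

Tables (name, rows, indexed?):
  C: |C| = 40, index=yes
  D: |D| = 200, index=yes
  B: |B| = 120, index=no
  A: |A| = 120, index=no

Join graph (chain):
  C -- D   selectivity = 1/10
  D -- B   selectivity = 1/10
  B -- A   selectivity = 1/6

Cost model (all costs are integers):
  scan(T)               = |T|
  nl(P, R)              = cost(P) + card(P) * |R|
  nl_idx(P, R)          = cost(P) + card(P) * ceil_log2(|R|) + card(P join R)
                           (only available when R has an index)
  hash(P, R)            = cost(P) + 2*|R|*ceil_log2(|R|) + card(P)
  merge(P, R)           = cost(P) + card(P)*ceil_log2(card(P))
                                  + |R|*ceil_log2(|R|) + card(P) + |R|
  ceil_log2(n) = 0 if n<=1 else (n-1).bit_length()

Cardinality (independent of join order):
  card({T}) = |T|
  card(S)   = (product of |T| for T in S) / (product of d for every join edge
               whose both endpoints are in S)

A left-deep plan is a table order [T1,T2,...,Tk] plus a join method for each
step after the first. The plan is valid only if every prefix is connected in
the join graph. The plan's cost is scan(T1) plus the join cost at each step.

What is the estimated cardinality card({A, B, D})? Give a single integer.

Tables in S: A(120), B(120), D(200)
Edges inside S: D-B(d=10), B-A(d=6)
numerator = 120 * 120 * 200 = 2880000
denominator = 10 * 6 = 60
card(S) = 2880000 / 60 = 48000

48000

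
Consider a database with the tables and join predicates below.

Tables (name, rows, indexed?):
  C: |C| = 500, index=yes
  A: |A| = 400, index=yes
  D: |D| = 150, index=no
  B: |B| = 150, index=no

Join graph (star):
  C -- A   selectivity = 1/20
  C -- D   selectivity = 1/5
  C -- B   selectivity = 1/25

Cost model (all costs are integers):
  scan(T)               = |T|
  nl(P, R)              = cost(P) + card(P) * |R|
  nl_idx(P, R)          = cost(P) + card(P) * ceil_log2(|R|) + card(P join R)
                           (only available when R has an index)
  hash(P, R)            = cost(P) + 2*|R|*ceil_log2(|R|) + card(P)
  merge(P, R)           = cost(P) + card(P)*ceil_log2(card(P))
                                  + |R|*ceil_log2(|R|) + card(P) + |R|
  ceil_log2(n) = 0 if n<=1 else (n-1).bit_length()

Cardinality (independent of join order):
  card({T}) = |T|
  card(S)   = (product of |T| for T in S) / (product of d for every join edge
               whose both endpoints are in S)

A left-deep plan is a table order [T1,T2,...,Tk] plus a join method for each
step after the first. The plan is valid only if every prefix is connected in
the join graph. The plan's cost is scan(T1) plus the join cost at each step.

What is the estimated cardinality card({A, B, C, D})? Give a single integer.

Tables in S: A(400), B(150), C(500), D(150)
Edges inside S: C-A(d=20), C-D(d=5), C-B(d=25)
numerator = 400 * 150 * 500 * 150 = 4500000000
denominator = 20 * 5 * 25 = 2500
card(S) = 4500000000 / 2500 = 1800000

1800000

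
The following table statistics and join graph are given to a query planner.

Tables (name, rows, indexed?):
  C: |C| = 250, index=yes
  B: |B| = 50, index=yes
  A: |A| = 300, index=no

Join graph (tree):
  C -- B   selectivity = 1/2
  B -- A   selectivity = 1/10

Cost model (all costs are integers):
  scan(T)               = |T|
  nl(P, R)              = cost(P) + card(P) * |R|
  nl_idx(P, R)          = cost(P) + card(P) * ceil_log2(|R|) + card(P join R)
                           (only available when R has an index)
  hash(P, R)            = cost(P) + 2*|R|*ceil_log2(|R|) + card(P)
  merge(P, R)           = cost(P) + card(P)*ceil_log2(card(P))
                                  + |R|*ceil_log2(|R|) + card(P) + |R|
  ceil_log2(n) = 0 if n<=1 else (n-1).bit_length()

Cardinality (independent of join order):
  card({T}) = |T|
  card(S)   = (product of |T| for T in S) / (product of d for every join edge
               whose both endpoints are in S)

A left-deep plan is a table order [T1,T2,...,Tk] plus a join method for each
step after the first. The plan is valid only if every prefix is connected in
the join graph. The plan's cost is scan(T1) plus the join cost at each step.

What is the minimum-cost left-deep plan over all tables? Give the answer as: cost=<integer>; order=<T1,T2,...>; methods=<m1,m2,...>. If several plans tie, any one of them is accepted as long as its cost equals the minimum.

Selinger DP (subsets sized 1..n):
  {C}: scan cost=250, card=250
  {B}: scan cost=50, card=50
  {A}: scan cost=300, card=300
  {BC}: card=6250; try (B,hash)→1100, (C,merge)→2650, (B,merge)→2850, (C,hash)→4100, (C,nl_idx)→6700, (B,nl_idx)→8000 …(+2); best=1100 via (B,hash)
  {AB}: card=1500; try (B,hash)→1200, (A,merge)→3400, (B,nl_idx)→3600, (B,merge)→3650, (A,hash)→5500, (A,nl)→15050 …(+1); best=1200 via (B,hash)
  {ABC}: card=187500; try (C,hash)→6700, (A,hash)→12750, (C,merge)→21450, (A,merge)→91600, (C,nl_idx)→200700, (C,nl)→376200 …(+1); best=6700 via (C,hash)

cost=6700; order=A,B,C; methods=hash,hash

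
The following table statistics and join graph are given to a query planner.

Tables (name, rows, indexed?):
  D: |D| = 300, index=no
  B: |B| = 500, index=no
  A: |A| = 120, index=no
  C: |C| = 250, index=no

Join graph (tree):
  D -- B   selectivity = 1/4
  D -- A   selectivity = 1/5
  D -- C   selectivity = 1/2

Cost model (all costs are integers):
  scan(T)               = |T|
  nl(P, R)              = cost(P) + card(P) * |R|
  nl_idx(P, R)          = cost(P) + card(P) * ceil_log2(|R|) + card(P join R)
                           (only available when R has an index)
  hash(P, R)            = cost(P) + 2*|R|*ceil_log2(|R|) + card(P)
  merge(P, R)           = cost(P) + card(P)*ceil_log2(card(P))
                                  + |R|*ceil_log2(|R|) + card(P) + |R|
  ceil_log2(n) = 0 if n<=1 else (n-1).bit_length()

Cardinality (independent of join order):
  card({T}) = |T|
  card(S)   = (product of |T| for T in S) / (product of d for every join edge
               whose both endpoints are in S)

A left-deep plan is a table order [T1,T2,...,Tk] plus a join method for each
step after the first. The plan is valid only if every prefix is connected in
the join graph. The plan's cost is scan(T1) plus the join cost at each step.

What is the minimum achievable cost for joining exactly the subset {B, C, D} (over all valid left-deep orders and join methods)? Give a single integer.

47900

Selinger DP over subsets of {B,C,D}:
  {D}: scan cost=300, card=300
  {B}: scan cost=500, card=500
  {C}: scan cost=250, card=250
  {BD}: card=37500; try (D,hash)→6400, (B,merge)→8300, (D,merge)→8500, (B,hash)→9600, (B,nl)→150300, (D,nl)→150500; best=6400 via (D,hash)
  {CD}: card=37500; try (C,hash)→4600, (D,merge)→5500, (C,merge)→5550, (D,hash)→5900, (D,nl)→75250, (C,nl)→75300; best=4600 via (C,hash)
  {BCD}: card=4687500; try (C,hash)→47900, (B,hash)→51100, (C,merge)→646150, (B,merge)→647100, (C,nl)→9381400, (B,nl)→18754600; best=47900 via (C,hash)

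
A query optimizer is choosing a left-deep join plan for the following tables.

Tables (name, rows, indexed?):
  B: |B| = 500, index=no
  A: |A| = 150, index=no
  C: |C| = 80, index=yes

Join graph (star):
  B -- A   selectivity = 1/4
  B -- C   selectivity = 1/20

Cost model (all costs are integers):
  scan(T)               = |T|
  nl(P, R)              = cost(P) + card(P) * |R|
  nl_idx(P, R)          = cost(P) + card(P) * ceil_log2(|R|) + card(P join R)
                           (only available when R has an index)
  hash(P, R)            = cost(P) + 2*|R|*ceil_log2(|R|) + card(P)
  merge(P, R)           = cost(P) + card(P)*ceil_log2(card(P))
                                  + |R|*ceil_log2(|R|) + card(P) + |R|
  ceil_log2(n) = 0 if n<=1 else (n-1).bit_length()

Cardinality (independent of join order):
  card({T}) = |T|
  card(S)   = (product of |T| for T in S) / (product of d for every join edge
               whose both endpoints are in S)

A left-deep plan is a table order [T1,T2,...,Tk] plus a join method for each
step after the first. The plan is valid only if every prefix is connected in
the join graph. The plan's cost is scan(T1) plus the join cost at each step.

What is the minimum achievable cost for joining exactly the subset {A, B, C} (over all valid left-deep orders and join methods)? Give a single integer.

Selinger DP over subsets of {A,B,C}:
  {B}: scan cost=500, card=500
  {A}: scan cost=150, card=150
  {C}: scan cost=80, card=80
  {AB}: card=18750; try (A,hash)→3400, (B,merge)→6500, (A,merge)→6850, (B,hash)→9300, (B,nl)→75150, (A,nl)→75500; best=3400 via (A,hash)
  {BC}: card=2000; try (C,hash)→2120, (B,merge)→5720, (C,nl_idx)→6000, (C,merge)→6140, (B,hash)→9160, (B,nl)→40080 …(+1); best=2120 via (C,hash)
  {ABC}: card=75000; try (A,hash)→6520, (C,hash)→23270, (A,merge)→27470, (C,nl_idx)→209650, (A,nl)→302120, (C,merge)→304040 …(+1); best=6520 via (A,hash)

6520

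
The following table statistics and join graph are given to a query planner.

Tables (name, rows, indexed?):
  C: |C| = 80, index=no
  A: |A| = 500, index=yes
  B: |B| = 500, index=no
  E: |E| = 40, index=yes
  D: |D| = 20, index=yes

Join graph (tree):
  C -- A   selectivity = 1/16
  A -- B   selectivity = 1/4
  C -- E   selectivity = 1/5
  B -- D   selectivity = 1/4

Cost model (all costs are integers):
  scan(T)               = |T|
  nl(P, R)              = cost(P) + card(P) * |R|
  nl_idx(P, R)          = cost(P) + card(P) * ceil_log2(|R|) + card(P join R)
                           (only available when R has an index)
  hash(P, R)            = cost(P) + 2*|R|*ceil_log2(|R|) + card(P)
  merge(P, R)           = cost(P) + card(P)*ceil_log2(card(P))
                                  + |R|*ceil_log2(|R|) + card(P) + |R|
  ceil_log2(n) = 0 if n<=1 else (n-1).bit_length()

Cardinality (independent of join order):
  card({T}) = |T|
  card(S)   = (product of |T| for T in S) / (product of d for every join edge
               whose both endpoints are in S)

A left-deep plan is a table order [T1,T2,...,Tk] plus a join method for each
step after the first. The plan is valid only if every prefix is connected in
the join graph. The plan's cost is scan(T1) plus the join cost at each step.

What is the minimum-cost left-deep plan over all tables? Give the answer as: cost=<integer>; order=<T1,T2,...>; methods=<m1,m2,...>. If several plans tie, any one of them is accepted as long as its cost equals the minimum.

Selinger DP (subsets sized 1..n):
  {C}: scan cost=80, card=80
  {A}: scan cost=500, card=500
  {B}: scan cost=500, card=500
  {E}: scan cost=40, card=40
  {D}: scan cost=20, card=20
  {AC}: card=2500; try (C,hash)→2120, (A,nl_idx)→3300, (A,merge)→5720, (C,merge)→6140, (A,hash)→9160, (A,nl)→40080 …(+1); best=2120 via (C,hash)
  {CE}: card=640; try (E,hash)→640, (C,merge)→960, (E,merge)→1000, (E,nl_idx)→1200, (C,hash)→1200, (C,nl)→3240 …(+1); best=640 via (E,hash)
  {AB}: card=62500; try (B,hash)→10000, (A,hash)→10000, (B,merge)→10500, (A,merge)→10500, (A,nl_idx)→67500, (B,nl)→250500 …(+1); best=10000 via (B,hash)
  {BD}: card=2500; try (D,hash)→1200, (B,merge)→5140, (D,nl_idx)→5500, (D,merge)→5620, (B,hash)→9040, (B,nl)→10020 …(+1); best=1200 via (D,hash)
  {ABC}: card=312500; try (B,hash)→13620, (B,merge)→39620, (C,hash)→73620, (C,merge)→1073140, (B,nl)→1252120, (C,nl)→5010000; best=13620 via (B,hash)
  {ACE}: card=20000; try (E,hash)→5100, (A,hash)→10280, (A,merge)→12680, (A,nl_idx)→26400, (E,merge)→34900, (E,nl_idx)→37120 …(+2); best=5100 via (E,hash)
  {ABD}: card=312500; try (A,hash)→12700, (A,merge)→38700, (D,hash)→72700, (A,nl_idx)→336200, (D,nl_idx)→635000, (D,merge)→1072620 …(+2); best=12700 via (A,hash)
  {ABCE}: card=2500000; try (B,hash)→34100, (E,hash)→326600, (B,merge)→330100, (E,nl_idx)→4388620, (E,merge)→6263900, (B,nl)→10005100 …(+1); best=34100 via (B,hash)
  {ABCD}: card=1562500; try (D,hash)→326320, (C,hash)→326320, (D,nl_idx)→3138620, (C,merge)→6263340, (D,nl)→6263620, (D,merge)→6263740 …(+1); best=326320 via (D,hash)
  {ABCDE}: card=12500000; try (E,hash)→1889300, (D,hash)→2534300, (E,nl_idx)→22201320, (D,nl_idx)→25034100, (E,merge)→34701600, (D,nl)→50034100 …(+2); best=1889300 via (E,hash)

cost=1889300; order=A,C,B,D,E; methods=hash,hash,hash,hash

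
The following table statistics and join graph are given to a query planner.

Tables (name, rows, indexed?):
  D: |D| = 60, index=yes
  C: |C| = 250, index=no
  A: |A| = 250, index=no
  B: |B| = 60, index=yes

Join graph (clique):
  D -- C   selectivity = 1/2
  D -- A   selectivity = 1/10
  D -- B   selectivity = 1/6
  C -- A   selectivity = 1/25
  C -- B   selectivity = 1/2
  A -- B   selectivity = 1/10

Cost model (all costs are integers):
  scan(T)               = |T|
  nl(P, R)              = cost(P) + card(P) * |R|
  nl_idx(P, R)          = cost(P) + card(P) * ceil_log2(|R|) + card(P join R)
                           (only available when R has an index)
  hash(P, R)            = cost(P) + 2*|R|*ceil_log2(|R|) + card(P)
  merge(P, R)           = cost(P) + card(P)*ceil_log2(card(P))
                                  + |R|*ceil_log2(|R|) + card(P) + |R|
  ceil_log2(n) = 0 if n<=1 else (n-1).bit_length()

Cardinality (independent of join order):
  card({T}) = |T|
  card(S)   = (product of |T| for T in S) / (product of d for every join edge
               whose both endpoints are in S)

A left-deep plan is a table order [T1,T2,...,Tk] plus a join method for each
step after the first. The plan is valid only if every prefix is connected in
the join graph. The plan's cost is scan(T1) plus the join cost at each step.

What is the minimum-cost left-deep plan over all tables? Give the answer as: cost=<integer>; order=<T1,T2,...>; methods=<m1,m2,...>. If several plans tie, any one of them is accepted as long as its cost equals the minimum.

cost=8940; order=A,B,D,C; methods=hash,hash,hash

Selinger DP (subsets sized 1..n):
  {D}: scan cost=60, card=60
  {C}: scan cost=250, card=250
  {A}: scan cost=250, card=250
  {B}: scan cost=60, card=60
  {CD}: card=7500; try (D,hash)→1220, (C,merge)→2730, (D,merge)→2920, (C,hash)→4120, (D,nl_idx)→9250, (C,nl)→15060 …(+1); best=1220 via (D,hash)
  {AD}: card=1500; try (D,hash)→1220, (A,merge)→2730, (D,merge)→2920, (D,nl_idx)→3250, (A,hash)→4120, (A,nl)→15060 …(+1); best=1220 via (D,hash)
  {BD}: card=600; try (D,hash)→840, (B,hash)→840, (D,merge)→900, (B,merge)→900, (D,nl_idx)→1020, (B,nl_idx)→1020 …(+2); best=840 via (D,hash)
  {AC}: card=2500; try (C,hash)→4500, (A,hash)→4500, (C,merge)→4750, (A,merge)→4750, (C,nl)→62750, (A,nl)→62750; best=4500 via (C,hash)
  {BC}: card=7500; try (B,hash)→1220, (C,merge)→2730, (B,merge)→2920, (C,hash)→4120, (B,nl_idx)→9250, (C,nl)→15060 …(+1); best=1220 via (B,hash)
  {AB}: card=1500; try (B,hash)→1220, (A,merge)→2730, (B,merge)→2920, (B,nl_idx)→3250, (A,hash)→4120, (A,nl)→15060 …(+1); best=1220 via (B,hash)
  {ACD}: card=7500; try (C,hash)→6720, (D,hash)→7720, (A,hash)→12720, (C,merge)→21470, (D,nl_idx)→27000, (D,merge)→37420 …(+4); best=6720 via (C,hash)
  {BCD}: card=37500; try (C,hash)→5440, (D,hash)→9440, (B,hash)→9440, (C,merge)→9690, (D,nl_idx)→83720, (B,nl_idx)→83720 …(+5); best=5440 via (C,hash)
  {ABD}: card=1500; try (D,hash)→3440, (B,hash)→3440, (A,hash)→5440, (A,merge)→9690, (D,nl_idx)→11720, (B,nl_idx)→11720 …(+5); best=3440 via (D,hash)
  {ABC}: card=7500; try (C,hash)→6720, (B,hash)→7720, (A,hash)→12720, (C,merge)→21470, (B,nl_idx)→27000, (B,merge)→37420 …(+4); best=6720 via (C,hash)
  {ABCD}: card=3750; try (C,hash)→8940, (D,hash)→14940, (B,hash)→14940, (C,merge)→23690, (A,hash)→46940, (D,nl_idx)→55470 …(+8); best=8940 via (C,hash)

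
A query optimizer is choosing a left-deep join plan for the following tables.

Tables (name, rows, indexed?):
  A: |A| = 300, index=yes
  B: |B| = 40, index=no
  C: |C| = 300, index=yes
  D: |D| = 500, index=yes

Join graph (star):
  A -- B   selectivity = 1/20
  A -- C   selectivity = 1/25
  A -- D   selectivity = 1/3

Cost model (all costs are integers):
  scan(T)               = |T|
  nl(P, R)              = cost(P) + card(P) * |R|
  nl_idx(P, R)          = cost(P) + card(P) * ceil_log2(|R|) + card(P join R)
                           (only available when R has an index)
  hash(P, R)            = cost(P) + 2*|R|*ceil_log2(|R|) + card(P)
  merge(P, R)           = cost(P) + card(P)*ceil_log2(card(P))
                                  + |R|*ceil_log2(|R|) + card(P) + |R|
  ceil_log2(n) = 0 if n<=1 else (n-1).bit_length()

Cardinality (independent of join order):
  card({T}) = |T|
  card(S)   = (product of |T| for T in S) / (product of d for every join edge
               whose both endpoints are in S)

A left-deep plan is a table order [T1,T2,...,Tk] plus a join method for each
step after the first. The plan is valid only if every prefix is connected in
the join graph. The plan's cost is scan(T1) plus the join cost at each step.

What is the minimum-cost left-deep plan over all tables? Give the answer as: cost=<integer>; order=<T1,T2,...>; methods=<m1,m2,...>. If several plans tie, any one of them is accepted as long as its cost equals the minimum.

cost=23200; order=B,A,C,D; methods=nl_idx,hash,hash

Selinger DP (subsets sized 1..n):
  {A}: scan cost=300, card=300
  {B}: scan cost=40, card=40
  {C}: scan cost=300, card=300
  {D}: scan cost=500, card=500
  {AB}: card=600; try (A,nl_idx)→1000, (B,hash)→1080, (A,merge)→3320, (B,merge)→3580, (A,hash)→5480, (A,nl)→12040 …(+1); best=1000 via (A,nl_idx)
  {AC}: card=3600; try (C,hash)→6000, (A,hash)→6000, (C,merge)→6300, (A,merge)→6300, (C,nl_idx)→6600, (A,nl_idx)→6600 …(+2); best=6000 via (C,hash)
  {AD}: card=50000; try (A,hash)→6400, (D,merge)→8300, (A,merge)→8500, (D,hash)→9600, (D,nl_idx)→53000, (A,nl_idx)→55000 …(+2); best=6400 via (A,hash)
  {ABC}: card=7200; try (C,hash)→7000, (B,hash)→10080, (C,merge)→10600, (C,nl_idx)→13600, (B,merge)→53080, (B,nl)→150000 …(+1); best=7000 via (C,hash)
  {ABD}: card=100000; try (D,hash)→10600, (D,merge)→12600, (B,hash)→56880, (D,nl_idx)→106400, (D,nl)→301000, (B,merge)→856680 …(+1); best=10600 via (D,hash)
  {ACD}: card=600000; try (D,hash)→18600, (D,merge)→57800, (C,hash)→61800, (D,nl_idx)→638400, (C,merge)→859400, (C,nl_idx)→1056400 …(+2); best=18600 via (D,hash)
  {ABCD}: card=1200000; try (D,hash)→23200, (D,merge)→112800, (C,hash)→116000, (B,hash)→619080, (D,nl_idx)→1271800, (C,merge)→1813600 …(+5); best=23200 via (D,hash)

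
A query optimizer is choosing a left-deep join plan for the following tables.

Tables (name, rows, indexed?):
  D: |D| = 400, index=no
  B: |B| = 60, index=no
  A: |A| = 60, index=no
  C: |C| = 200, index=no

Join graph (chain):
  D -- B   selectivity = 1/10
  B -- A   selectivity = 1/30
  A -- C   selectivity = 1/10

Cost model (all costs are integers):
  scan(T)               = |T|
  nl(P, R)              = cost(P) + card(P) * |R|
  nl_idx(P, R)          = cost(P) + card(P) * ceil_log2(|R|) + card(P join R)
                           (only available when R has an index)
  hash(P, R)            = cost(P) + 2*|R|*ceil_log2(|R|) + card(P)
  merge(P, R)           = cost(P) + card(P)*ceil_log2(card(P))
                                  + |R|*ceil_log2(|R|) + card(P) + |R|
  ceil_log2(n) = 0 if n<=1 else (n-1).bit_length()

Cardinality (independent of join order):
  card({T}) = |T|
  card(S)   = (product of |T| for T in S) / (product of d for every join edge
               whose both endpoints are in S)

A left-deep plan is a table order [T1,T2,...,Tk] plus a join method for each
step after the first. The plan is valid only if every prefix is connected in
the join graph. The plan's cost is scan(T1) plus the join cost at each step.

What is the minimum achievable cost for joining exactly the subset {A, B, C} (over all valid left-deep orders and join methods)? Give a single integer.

Selinger DP over subsets of {A,B,C}:
  {B}: scan cost=60, card=60
  {A}: scan cost=60, card=60
  {C}: scan cost=200, card=200
  {AB}: card=120; try (B,hash)→840, (A,hash)→840, (B,merge)→900, (A,merge)→900, (B,nl)→3660, (A,nl)→3660; best=840 via (B,hash)
  {AC}: card=1200; try (A,hash)→1120, (C,merge)→2280, (A,merge)→2420, (C,hash)→3320, (C,nl)→12060, (A,nl)→12200; best=1120 via (A,hash)
  {ABC}: card=2400; try (B,hash)→3040, (C,merge)→3600, (C,hash)→4160, (B,merge)→15940, (C,nl)→24840, (B,nl)→73120; best=3040 via (B,hash)

3040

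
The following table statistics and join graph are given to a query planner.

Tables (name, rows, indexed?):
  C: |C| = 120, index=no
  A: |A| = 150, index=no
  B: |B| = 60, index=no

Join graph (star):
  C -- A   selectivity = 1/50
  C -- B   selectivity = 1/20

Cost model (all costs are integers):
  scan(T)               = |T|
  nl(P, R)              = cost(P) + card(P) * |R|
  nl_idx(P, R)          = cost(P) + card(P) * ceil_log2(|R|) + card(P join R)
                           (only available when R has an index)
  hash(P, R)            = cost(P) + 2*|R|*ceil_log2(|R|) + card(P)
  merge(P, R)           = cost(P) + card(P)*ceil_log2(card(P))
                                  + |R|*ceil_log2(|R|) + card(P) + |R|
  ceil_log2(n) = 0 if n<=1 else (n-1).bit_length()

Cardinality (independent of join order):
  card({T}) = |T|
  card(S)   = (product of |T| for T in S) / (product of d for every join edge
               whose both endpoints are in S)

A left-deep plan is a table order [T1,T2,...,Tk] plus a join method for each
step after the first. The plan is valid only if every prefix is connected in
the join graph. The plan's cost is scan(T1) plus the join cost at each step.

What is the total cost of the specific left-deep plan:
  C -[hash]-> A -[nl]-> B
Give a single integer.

step 1: scan C: cost=120, card=120
step 2: join A via hash
    card(P join A) = 120*150/(50) = 360
    cost = 120 + 2*150*8 + 120 = 2640
step 3: join B via nl
    card(P join B) = 360*60/(20) = 1080
    cost = 2640 + 360*60 = 24240

24240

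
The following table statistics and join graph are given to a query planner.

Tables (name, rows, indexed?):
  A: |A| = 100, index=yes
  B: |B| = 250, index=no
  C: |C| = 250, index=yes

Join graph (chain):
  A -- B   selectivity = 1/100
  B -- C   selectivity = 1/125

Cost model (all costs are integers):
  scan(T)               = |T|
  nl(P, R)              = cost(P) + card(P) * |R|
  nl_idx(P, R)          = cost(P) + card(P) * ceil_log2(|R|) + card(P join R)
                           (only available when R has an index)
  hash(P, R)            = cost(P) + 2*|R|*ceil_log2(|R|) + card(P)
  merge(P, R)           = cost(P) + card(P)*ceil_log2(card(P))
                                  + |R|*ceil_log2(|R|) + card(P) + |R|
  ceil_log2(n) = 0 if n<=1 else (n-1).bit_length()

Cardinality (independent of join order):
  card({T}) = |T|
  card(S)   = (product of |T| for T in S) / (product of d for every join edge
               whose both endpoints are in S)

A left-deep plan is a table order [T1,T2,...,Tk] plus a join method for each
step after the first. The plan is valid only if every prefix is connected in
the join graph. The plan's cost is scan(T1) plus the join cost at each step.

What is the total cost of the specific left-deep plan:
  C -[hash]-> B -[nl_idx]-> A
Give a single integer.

step 1: scan C: cost=250, card=250
step 2: join B via hash
    card(P join B) = 250*250/(125) = 500
    cost = 250 + 2*250*8 + 250 = 4500
step 3: join A via nl_idx
    card(P join A) = 500*100/(100) = 500
    cost = 4500 + 500*7 + 500 = 8500

8500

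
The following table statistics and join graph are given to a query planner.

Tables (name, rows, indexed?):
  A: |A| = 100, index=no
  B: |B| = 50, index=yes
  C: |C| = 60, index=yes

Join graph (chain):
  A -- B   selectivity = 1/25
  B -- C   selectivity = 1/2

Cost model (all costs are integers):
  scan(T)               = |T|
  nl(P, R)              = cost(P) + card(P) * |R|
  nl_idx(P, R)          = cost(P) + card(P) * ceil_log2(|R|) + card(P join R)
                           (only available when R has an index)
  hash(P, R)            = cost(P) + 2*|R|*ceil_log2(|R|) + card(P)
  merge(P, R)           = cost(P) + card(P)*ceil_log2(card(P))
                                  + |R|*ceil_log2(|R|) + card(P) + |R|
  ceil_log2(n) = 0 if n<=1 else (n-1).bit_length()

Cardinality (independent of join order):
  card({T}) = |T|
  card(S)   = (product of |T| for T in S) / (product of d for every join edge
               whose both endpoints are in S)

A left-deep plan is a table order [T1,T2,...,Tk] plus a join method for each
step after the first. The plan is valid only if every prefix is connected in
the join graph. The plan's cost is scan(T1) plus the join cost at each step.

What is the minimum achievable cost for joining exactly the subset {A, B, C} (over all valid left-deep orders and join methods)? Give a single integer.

1720

Selinger DP over subsets of {A,B,C}:
  {A}: scan cost=100, card=100
  {B}: scan cost=50, card=50
  {C}: scan cost=60, card=60
  {AB}: card=200; try (B,hash)→800, (B,nl_idx)→900, (A,merge)→1200, (B,merge)→1250, (A,hash)→1500, (A,nl)→5050 …(+1); best=800 via (B,hash)
  {BC}: card=1500; try (B,hash)→720, (C,hash)→820, (C,merge)→820, (B,merge)→830, (C,nl_idx)→1850, (B,nl_idx)→1920 …(+2); best=720 via (B,hash)
  {ABC}: card=6000; try (C,hash)→1720, (C,merge)→3020, (A,hash)→3620, (C,nl_idx)→8000, (C,nl)→12800, (A,merge)→19520 …(+1); best=1720 via (C,hash)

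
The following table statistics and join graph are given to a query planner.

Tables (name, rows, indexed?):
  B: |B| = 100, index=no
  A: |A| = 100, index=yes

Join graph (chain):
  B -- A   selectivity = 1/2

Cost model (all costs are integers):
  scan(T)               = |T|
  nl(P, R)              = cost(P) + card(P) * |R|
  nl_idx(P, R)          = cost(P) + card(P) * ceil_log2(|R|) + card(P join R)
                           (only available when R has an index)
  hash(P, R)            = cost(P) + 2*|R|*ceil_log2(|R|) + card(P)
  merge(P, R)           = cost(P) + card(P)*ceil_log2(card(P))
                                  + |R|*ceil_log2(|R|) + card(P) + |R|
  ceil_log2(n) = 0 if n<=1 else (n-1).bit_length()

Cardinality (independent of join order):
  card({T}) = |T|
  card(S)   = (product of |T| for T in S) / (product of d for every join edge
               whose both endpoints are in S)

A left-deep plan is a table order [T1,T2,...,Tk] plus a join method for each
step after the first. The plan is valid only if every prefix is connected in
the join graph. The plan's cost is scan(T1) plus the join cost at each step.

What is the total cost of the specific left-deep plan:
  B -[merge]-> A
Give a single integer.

1700

step 1: scan B: cost=100, card=100
step 2: join A via merge
    card(P join A) = 100*100/(2) = 5000
    cost = 100 + 100*7 + 100*7 + 100 + 100 = 1700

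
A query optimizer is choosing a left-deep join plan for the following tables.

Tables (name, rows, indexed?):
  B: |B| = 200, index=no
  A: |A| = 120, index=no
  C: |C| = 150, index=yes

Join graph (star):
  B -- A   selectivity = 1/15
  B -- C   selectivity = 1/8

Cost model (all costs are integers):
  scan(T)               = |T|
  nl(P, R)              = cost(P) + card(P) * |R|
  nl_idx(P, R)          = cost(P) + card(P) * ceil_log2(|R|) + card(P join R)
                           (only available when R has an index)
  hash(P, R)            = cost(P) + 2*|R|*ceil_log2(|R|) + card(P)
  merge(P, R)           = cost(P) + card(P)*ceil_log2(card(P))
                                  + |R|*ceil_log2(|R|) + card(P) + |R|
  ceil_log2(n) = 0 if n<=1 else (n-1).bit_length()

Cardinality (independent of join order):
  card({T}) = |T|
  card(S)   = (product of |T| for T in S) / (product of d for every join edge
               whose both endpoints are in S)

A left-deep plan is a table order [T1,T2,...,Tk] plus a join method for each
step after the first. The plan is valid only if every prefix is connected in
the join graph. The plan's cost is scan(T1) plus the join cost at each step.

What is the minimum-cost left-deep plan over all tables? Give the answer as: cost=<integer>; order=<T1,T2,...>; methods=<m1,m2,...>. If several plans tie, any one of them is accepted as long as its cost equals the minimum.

Selinger DP (subsets sized 1..n):
  {B}: scan cost=200, card=200
  {A}: scan cost=120, card=120
  {C}: scan cost=150, card=150
  {AB}: card=1600; try (A,hash)→2080, (B,merge)→2880, (A,merge)→2960, (B,hash)→3440, (B,nl)→24120, (A,nl)→24200; best=2080 via (A,hash)
  {BC}: card=3750; try (C,hash)→2800, (B,merge)→3300, (C,merge)→3350, (B,hash)→3500, (C,nl_idx)→5550, (B,nl)→30150 …(+1); best=2800 via (C,hash)
  {ABC}: card=30000; try (C,hash)→6080, (A,hash)→8230, (C,merge)→22630, (C,nl_idx)→44880, (A,merge)→52510, (C,nl)→242080 …(+1); best=6080 via (C,hash)

cost=6080; order=B,A,C; methods=hash,hash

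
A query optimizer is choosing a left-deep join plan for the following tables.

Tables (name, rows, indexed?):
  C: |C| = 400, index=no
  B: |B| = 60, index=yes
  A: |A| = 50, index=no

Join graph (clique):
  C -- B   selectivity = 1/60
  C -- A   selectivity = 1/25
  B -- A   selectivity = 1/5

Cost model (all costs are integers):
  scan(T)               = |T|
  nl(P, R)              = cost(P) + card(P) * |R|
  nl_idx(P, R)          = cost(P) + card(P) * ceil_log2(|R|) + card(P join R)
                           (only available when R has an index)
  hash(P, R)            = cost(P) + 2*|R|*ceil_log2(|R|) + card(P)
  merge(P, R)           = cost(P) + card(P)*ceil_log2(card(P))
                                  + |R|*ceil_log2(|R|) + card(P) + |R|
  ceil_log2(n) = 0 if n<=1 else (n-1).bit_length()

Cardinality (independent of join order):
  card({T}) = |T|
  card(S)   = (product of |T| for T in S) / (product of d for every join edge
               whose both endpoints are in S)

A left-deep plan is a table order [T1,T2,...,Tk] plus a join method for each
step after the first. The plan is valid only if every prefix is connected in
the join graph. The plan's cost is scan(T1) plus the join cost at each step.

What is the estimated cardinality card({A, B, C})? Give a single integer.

160

Tables in S: A(50), B(60), C(400)
Edges inside S: C-B(d=60), C-A(d=25), B-A(d=5)
numerator = 50 * 60 * 400 = 1200000
denominator = 60 * 25 * 5 = 7500
card(S) = 1200000 / 7500 = 160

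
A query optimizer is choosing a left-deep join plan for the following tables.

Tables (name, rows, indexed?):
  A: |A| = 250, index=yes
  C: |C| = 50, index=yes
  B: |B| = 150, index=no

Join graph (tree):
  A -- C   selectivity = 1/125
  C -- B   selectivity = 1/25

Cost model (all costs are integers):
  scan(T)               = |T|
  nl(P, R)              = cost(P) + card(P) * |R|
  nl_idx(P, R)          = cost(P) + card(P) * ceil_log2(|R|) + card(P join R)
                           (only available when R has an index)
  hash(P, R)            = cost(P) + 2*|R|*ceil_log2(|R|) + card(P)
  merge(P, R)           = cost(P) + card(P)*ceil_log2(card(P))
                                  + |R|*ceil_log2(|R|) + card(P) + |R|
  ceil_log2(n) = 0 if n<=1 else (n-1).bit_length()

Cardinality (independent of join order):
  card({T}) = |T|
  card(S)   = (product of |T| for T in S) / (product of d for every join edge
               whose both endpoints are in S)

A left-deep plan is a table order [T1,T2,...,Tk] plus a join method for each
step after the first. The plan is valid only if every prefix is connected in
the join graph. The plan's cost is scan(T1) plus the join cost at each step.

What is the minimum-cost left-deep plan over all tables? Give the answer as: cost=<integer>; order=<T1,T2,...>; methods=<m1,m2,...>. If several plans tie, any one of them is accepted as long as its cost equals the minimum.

cost=2700; order=C,A,B; methods=nl_idx,merge

Selinger DP (subsets sized 1..n):
  {A}: scan cost=250, card=250
  {C}: scan cost=50, card=50
  {B}: scan cost=150, card=150
  {AC}: card=100; try (A,nl_idx)→550, (C,hash)→1100, (C,nl_idx)→1850, (A,merge)→2650, (C,merge)→2850, (A,hash)→4100 …(+2); best=550 via (A,nl_idx)
  {BC}: card=300; try (C,hash)→900, (C,nl_idx)→1350, (B,merge)→1750, (C,merge)→1850, (B,hash)→2500, (B,nl)→7550 …(+1); best=900 via (C,hash)
  {ABC}: card=600; try (B,merge)→2700, (B,hash)→3050, (A,nl_idx)→3900, (A,hash)→5200, (A,merge)→6150, (B,nl)→15550 …(+1); best=2700 via (B,merge)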